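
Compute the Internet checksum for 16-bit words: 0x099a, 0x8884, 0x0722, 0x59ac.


Sum all words (with carry folding):
+ 0x099a = 0x099a
+ 0x8884 = 0x921e
+ 0x0722 = 0x9940
+ 0x59ac = 0xf2ec
One's complement: ~0xf2ec
Checksum = 0x0d13


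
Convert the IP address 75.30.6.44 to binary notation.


75 = 01001011
30 = 00011110
6 = 00000110
44 = 00101100
Binary: 01001011.00011110.00000110.00101100


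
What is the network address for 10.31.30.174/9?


IP:   00001010.00011111.00011110.10101110
Mask: 11111111.10000000.00000000.00000000
AND operation:
Net:  00001010.00000000.00000000.00000000
Network: 10.0.0.0/9


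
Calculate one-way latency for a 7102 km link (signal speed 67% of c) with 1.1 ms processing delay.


Speed = 0.67 * 3e5 km/s = 201000 km/s
Propagation delay = 7102 / 201000 = 0.0353 s = 35.3333 ms
Processing delay = 1.1 ms
Total one-way latency = 36.4333 ms


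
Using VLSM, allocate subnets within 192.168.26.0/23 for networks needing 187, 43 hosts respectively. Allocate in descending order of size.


187 hosts -> /24 (254 usable): 192.168.26.0/24
43 hosts -> /26 (62 usable): 192.168.27.0/26
Allocation: 192.168.26.0/24 (187 hosts, 254 usable); 192.168.27.0/26 (43 hosts, 62 usable)


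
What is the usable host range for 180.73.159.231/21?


Network: 180.73.152.0
Broadcast: 180.73.159.255
First usable = network + 1
Last usable = broadcast - 1
Range: 180.73.152.1 to 180.73.159.254


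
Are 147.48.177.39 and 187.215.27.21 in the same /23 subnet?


Mask: 255.255.254.0
147.48.177.39 AND mask = 147.48.176.0
187.215.27.21 AND mask = 187.215.26.0
No, different subnets (147.48.176.0 vs 187.215.26.0)


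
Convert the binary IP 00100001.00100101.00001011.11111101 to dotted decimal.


00100001 = 33
00100101 = 37
00001011 = 11
11111101 = 253
IP: 33.37.11.253


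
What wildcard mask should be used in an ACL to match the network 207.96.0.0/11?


Subnet mask: 255.224.0.0
Wildcard = 255.255.255.255 - subnet mask
255 - 255 = 0
255 - 224 = 31
255 - 0 = 255
255 - 0 = 255
Wildcard: 0.31.255.255


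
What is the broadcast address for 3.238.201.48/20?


Network: 3.238.192.0/20
Host bits = 12
Set all host bits to 1:
Broadcast: 3.238.207.255


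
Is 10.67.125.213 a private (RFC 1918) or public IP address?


RFC 1918 private ranges:
  10.0.0.0/8 (10.0.0.0 - 10.255.255.255)
  172.16.0.0/12 (172.16.0.0 - 172.31.255.255)
  192.168.0.0/16 (192.168.0.0 - 192.168.255.255)
Private (in 10.0.0.0/8)


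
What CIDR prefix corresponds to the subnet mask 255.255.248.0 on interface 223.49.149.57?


Binary: 11111111.11111111.11111000.00000000
Count leading 1s
Prefix: /21


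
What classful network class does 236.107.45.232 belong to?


First octet: 236
Binary: 11101100
1110xxxx -> Class D (224-239)
Class D (multicast), default mask N/A


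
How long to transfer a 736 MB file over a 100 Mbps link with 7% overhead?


Effective throughput = 100 * (1 - 7/100) = 93 Mbps
File size in Mb = 736 * 8 = 5888 Mb
Time = 5888 / 93
Time = 63.3118 seconds


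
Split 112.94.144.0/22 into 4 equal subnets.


New prefix = 22 + 2 = 24
Each subnet has 256 addresses
  112.94.144.0/24
  112.94.145.0/24
  112.94.146.0/24
  112.94.147.0/24
Subnets: 112.94.144.0/24, 112.94.145.0/24, 112.94.146.0/24, 112.94.147.0/24


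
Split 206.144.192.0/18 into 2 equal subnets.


New prefix = 18 + 1 = 19
Each subnet has 8192 addresses
  206.144.192.0/19
  206.144.224.0/19
Subnets: 206.144.192.0/19, 206.144.224.0/19


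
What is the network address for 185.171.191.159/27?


IP:   10111001.10101011.10111111.10011111
Mask: 11111111.11111111.11111111.11100000
AND operation:
Net:  10111001.10101011.10111111.10000000
Network: 185.171.191.128/27


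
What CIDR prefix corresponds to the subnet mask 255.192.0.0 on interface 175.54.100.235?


Binary: 11111111.11000000.00000000.00000000
Count leading 1s
Prefix: /10


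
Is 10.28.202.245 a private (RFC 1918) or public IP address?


RFC 1918 private ranges:
  10.0.0.0/8 (10.0.0.0 - 10.255.255.255)
  172.16.0.0/12 (172.16.0.0 - 172.31.255.255)
  192.168.0.0/16 (192.168.0.0 - 192.168.255.255)
Private (in 10.0.0.0/8)


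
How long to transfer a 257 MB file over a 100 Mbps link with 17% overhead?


Effective throughput = 100 * (1 - 17/100) = 83 Mbps
File size in Mb = 257 * 8 = 2056 Mb
Time = 2056 / 83
Time = 24.7711 seconds


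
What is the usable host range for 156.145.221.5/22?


Network: 156.145.220.0
Broadcast: 156.145.223.255
First usable = network + 1
Last usable = broadcast - 1
Range: 156.145.220.1 to 156.145.223.254


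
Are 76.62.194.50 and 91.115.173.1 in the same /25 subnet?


Mask: 255.255.255.128
76.62.194.50 AND mask = 76.62.194.0
91.115.173.1 AND mask = 91.115.173.0
No, different subnets (76.62.194.0 vs 91.115.173.0)


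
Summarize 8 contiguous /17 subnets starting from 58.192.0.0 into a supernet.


Original prefix: /17
Number of subnets: 8 = 2^3
New prefix = 17 - 3 = 14
Supernet: 58.192.0.0/14


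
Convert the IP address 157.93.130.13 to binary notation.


157 = 10011101
93 = 01011101
130 = 10000010
13 = 00001101
Binary: 10011101.01011101.10000010.00001101


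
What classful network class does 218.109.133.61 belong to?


First octet: 218
Binary: 11011010
110xxxxx -> Class C (192-223)
Class C, default mask 255.255.255.0 (/24)


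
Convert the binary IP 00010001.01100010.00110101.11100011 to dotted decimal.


00010001 = 17
01100010 = 98
00110101 = 53
11100011 = 227
IP: 17.98.53.227


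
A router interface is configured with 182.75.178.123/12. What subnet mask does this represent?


/12 means 12 network bits, 20 host bits
Binary: 11111111111100000000000000000000
Mask: 255.240.0.0


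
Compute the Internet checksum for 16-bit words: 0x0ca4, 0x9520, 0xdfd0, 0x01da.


Sum all words (with carry folding):
+ 0x0ca4 = 0x0ca4
+ 0x9520 = 0xa1c4
+ 0xdfd0 = 0x8195
+ 0x01da = 0x836f
One's complement: ~0x836f
Checksum = 0x7c90


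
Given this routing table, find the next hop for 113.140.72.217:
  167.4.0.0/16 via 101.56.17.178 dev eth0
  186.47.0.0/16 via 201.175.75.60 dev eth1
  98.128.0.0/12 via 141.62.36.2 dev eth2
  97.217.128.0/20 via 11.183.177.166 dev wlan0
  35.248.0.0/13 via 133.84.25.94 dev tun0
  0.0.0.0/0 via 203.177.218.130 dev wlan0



Longest prefix match for 113.140.72.217:
  /16 167.4.0.0: no
  /16 186.47.0.0: no
  /12 98.128.0.0: no
  /20 97.217.128.0: no
  /13 35.248.0.0: no
  /0 0.0.0.0: MATCH
Selected: next-hop 203.177.218.130 via wlan0 (matched /0)


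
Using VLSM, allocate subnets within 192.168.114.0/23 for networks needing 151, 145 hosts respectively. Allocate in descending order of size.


151 hosts -> /24 (254 usable): 192.168.114.0/24
145 hosts -> /24 (254 usable): 192.168.115.0/24
Allocation: 192.168.114.0/24 (151 hosts, 254 usable); 192.168.115.0/24 (145 hosts, 254 usable)


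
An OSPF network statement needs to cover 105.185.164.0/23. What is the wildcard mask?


Subnet mask: 255.255.254.0
Wildcard = 255.255.255.255 - subnet mask
255 - 255 = 0
255 - 255 = 0
255 - 254 = 1
255 - 0 = 255
Wildcard: 0.0.1.255


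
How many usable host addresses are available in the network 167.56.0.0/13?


Host bits = 32 - 13 = 19
Total addresses = 2^19 = 524288
Usable = total - 2 (network and broadcast)
Usable hosts: 524286


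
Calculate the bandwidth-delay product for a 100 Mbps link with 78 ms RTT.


BDP = bandwidth * RTT
= 100 Mbps * 78 ms
= 100 * 1e6 * 78 / 1000 bits
= 7800000 bits
= 975000 bytes
= 952.1484 KB
BDP = 7800000 bits (975000 bytes)


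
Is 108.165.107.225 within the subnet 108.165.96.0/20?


Subnet network: 108.165.96.0
Test IP AND mask: 108.165.96.0
Yes, 108.165.107.225 is in 108.165.96.0/20


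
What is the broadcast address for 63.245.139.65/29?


Network: 63.245.139.64/29
Host bits = 3
Set all host bits to 1:
Broadcast: 63.245.139.71


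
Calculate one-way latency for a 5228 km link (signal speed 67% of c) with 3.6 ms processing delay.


Speed = 0.67 * 3e5 km/s = 201000 km/s
Propagation delay = 5228 / 201000 = 0.026 s = 26.01 ms
Processing delay = 3.6 ms
Total one-way latency = 29.61 ms


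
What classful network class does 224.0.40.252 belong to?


First octet: 224
Binary: 11100000
1110xxxx -> Class D (224-239)
Class D (multicast), default mask N/A


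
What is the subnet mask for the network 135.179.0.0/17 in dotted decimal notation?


/17 means 17 network bits, 15 host bits
Binary: 11111111111111111000000000000000
Mask: 255.255.128.0


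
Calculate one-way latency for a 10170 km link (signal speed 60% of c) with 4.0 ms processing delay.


Speed = 0.6 * 3e5 km/s = 180000 km/s
Propagation delay = 10170 / 180000 = 0.0565 s = 56.5 ms
Processing delay = 4.0 ms
Total one-way latency = 60.5 ms


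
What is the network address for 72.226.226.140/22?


IP:   01001000.11100010.11100010.10001100
Mask: 11111111.11111111.11111100.00000000
AND operation:
Net:  01001000.11100010.11100000.00000000
Network: 72.226.224.0/22


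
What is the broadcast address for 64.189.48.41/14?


Network: 64.188.0.0/14
Host bits = 18
Set all host bits to 1:
Broadcast: 64.191.255.255


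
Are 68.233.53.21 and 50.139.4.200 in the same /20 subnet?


Mask: 255.255.240.0
68.233.53.21 AND mask = 68.233.48.0
50.139.4.200 AND mask = 50.139.0.0
No, different subnets (68.233.48.0 vs 50.139.0.0)


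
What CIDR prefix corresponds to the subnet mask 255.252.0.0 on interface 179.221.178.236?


Binary: 11111111.11111100.00000000.00000000
Count leading 1s
Prefix: /14


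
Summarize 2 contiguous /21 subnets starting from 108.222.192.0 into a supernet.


Original prefix: /21
Number of subnets: 2 = 2^1
New prefix = 21 - 1 = 20
Supernet: 108.222.192.0/20


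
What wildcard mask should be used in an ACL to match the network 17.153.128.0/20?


Subnet mask: 255.255.240.0
Wildcard = 255.255.255.255 - subnet mask
255 - 255 = 0
255 - 255 = 0
255 - 240 = 15
255 - 0 = 255
Wildcard: 0.0.15.255


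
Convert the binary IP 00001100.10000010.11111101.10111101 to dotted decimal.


00001100 = 12
10000010 = 130
11111101 = 253
10111101 = 189
IP: 12.130.253.189


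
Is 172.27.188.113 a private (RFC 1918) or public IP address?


RFC 1918 private ranges:
  10.0.0.0/8 (10.0.0.0 - 10.255.255.255)
  172.16.0.0/12 (172.16.0.0 - 172.31.255.255)
  192.168.0.0/16 (192.168.0.0 - 192.168.255.255)
Private (in 172.16.0.0/12)


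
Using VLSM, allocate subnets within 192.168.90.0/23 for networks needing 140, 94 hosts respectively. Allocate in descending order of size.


140 hosts -> /24 (254 usable): 192.168.90.0/24
94 hosts -> /25 (126 usable): 192.168.91.0/25
Allocation: 192.168.90.0/24 (140 hosts, 254 usable); 192.168.91.0/25 (94 hosts, 126 usable)


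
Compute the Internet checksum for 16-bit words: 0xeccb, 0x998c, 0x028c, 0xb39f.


Sum all words (with carry folding):
+ 0xeccb = 0xeccb
+ 0x998c = 0x8658
+ 0x028c = 0x88e4
+ 0xb39f = 0x3c84
One's complement: ~0x3c84
Checksum = 0xc37b


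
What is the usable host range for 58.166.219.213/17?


Network: 58.166.128.0
Broadcast: 58.166.255.255
First usable = network + 1
Last usable = broadcast - 1
Range: 58.166.128.1 to 58.166.255.254


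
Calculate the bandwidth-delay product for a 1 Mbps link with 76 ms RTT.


BDP = bandwidth * RTT
= 1 Mbps * 76 ms
= 1 * 1e6 * 76 / 1000 bits
= 76000 bits
= 9500 bytes
= 9.2773 KB
BDP = 76000 bits (9500 bytes)


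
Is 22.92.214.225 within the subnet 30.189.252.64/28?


Subnet network: 30.189.252.64
Test IP AND mask: 22.92.214.224
No, 22.92.214.225 is not in 30.189.252.64/28


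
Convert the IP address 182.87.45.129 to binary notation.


182 = 10110110
87 = 01010111
45 = 00101101
129 = 10000001
Binary: 10110110.01010111.00101101.10000001


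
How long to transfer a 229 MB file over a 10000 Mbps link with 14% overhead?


Effective throughput = 10000 * (1 - 14/100) = 8600 Mbps
File size in Mb = 229 * 8 = 1832 Mb
Time = 1832 / 8600
Time = 0.213 seconds


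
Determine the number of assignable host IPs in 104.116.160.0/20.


Host bits = 32 - 20 = 12
Total addresses = 2^12 = 4096
Usable = total - 2 (network and broadcast)
Usable hosts: 4094


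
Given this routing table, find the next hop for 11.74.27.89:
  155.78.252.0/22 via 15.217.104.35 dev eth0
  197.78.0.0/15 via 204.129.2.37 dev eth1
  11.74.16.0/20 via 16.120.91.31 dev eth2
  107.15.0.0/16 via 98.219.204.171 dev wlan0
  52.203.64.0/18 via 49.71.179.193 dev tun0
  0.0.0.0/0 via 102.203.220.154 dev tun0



Longest prefix match for 11.74.27.89:
  /22 155.78.252.0: no
  /15 197.78.0.0: no
  /20 11.74.16.0: MATCH
  /16 107.15.0.0: no
  /18 52.203.64.0: no
  /0 0.0.0.0: MATCH
Selected: next-hop 16.120.91.31 via eth2 (matched /20)


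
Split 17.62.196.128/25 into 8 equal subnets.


New prefix = 25 + 3 = 28
Each subnet has 16 addresses
  17.62.196.128/28
  17.62.196.144/28
  17.62.196.160/28
  17.62.196.176/28
  17.62.196.192/28
  17.62.196.208/28
  17.62.196.224/28
  17.62.196.240/28
Subnets: 17.62.196.128/28, 17.62.196.144/28, 17.62.196.160/28, 17.62.196.176/28, 17.62.196.192/28, 17.62.196.208/28, 17.62.196.224/28, 17.62.196.240/28


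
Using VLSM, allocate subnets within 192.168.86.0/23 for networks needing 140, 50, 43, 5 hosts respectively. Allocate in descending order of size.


140 hosts -> /24 (254 usable): 192.168.86.0/24
50 hosts -> /26 (62 usable): 192.168.87.0/26
43 hosts -> /26 (62 usable): 192.168.87.64/26
5 hosts -> /29 (6 usable): 192.168.87.128/29
Allocation: 192.168.86.0/24 (140 hosts, 254 usable); 192.168.87.0/26 (50 hosts, 62 usable); 192.168.87.64/26 (43 hosts, 62 usable); 192.168.87.128/29 (5 hosts, 6 usable)


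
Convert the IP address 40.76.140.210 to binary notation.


40 = 00101000
76 = 01001100
140 = 10001100
210 = 11010010
Binary: 00101000.01001100.10001100.11010010


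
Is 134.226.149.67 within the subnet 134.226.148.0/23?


Subnet network: 134.226.148.0
Test IP AND mask: 134.226.148.0
Yes, 134.226.149.67 is in 134.226.148.0/23


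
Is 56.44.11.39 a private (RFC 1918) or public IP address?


RFC 1918 private ranges:
  10.0.0.0/8 (10.0.0.0 - 10.255.255.255)
  172.16.0.0/12 (172.16.0.0 - 172.31.255.255)
  192.168.0.0/16 (192.168.0.0 - 192.168.255.255)
Public (not in any RFC 1918 range)


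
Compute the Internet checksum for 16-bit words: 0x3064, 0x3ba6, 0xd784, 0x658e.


Sum all words (with carry folding):
+ 0x3064 = 0x3064
+ 0x3ba6 = 0x6c0a
+ 0xd784 = 0x438f
+ 0x658e = 0xa91d
One's complement: ~0xa91d
Checksum = 0x56e2


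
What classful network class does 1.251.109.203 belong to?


First octet: 1
Binary: 00000001
0xxxxxxx -> Class A (1-126)
Class A, default mask 255.0.0.0 (/8)


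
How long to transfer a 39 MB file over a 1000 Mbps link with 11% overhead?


Effective throughput = 1000 * (1 - 11/100) = 890 Mbps
File size in Mb = 39 * 8 = 312 Mb
Time = 312 / 890
Time = 0.3506 seconds


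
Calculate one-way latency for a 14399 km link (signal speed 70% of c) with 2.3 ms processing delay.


Speed = 0.7 * 3e5 km/s = 210000 km/s
Propagation delay = 14399 / 210000 = 0.0686 s = 68.5667 ms
Processing delay = 2.3 ms
Total one-way latency = 70.8667 ms


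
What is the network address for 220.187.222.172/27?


IP:   11011100.10111011.11011110.10101100
Mask: 11111111.11111111.11111111.11100000
AND operation:
Net:  11011100.10111011.11011110.10100000
Network: 220.187.222.160/27


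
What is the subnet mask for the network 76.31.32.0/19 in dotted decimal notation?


/19 means 19 network bits, 13 host bits
Binary: 11111111111111111110000000000000
Mask: 255.255.224.0


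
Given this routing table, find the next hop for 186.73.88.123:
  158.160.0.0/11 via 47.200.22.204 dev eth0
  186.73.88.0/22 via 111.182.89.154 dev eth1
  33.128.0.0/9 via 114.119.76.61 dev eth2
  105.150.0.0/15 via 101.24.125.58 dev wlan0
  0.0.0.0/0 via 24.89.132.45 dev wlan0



Longest prefix match for 186.73.88.123:
  /11 158.160.0.0: no
  /22 186.73.88.0: MATCH
  /9 33.128.0.0: no
  /15 105.150.0.0: no
  /0 0.0.0.0: MATCH
Selected: next-hop 111.182.89.154 via eth1 (matched /22)


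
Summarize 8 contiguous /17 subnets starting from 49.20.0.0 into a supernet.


Original prefix: /17
Number of subnets: 8 = 2^3
New prefix = 17 - 3 = 14
Supernet: 49.20.0.0/14


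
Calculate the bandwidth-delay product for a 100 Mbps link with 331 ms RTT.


BDP = bandwidth * RTT
= 100 Mbps * 331 ms
= 100 * 1e6 * 331 / 1000 bits
= 33100000 bits
= 4137500 bytes
= 4040.5273 KB
BDP = 33100000 bits (4137500 bytes)


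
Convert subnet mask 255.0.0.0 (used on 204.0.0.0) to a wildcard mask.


Subnet mask: 255.0.0.0
Wildcard = 255.255.255.255 - subnet mask
255 - 255 = 0
255 - 0 = 255
255 - 0 = 255
255 - 0 = 255
Wildcard: 0.255.255.255


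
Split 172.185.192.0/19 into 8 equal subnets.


New prefix = 19 + 3 = 22
Each subnet has 1024 addresses
  172.185.192.0/22
  172.185.196.0/22
  172.185.200.0/22
  172.185.204.0/22
  172.185.208.0/22
  172.185.212.0/22
  172.185.216.0/22
  172.185.220.0/22
Subnets: 172.185.192.0/22, 172.185.196.0/22, 172.185.200.0/22, 172.185.204.0/22, 172.185.208.0/22, 172.185.212.0/22, 172.185.216.0/22, 172.185.220.0/22


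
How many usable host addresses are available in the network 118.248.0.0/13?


Host bits = 32 - 13 = 19
Total addresses = 2^19 = 524288
Usable = total - 2 (network and broadcast)
Usable hosts: 524286


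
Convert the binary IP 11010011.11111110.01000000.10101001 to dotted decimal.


11010011 = 211
11111110 = 254
01000000 = 64
10101001 = 169
IP: 211.254.64.169


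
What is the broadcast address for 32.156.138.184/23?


Network: 32.156.138.0/23
Host bits = 9
Set all host bits to 1:
Broadcast: 32.156.139.255


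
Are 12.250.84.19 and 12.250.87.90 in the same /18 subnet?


Mask: 255.255.192.0
12.250.84.19 AND mask = 12.250.64.0
12.250.87.90 AND mask = 12.250.64.0
Yes, same subnet (12.250.64.0)


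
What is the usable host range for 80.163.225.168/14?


Network: 80.160.0.0
Broadcast: 80.163.255.255
First usable = network + 1
Last usable = broadcast - 1
Range: 80.160.0.1 to 80.163.255.254


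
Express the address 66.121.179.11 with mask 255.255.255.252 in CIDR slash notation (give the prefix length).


Binary: 11111111.11111111.11111111.11111100
Count leading 1s
Prefix: /30


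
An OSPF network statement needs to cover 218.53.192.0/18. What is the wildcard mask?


Subnet mask: 255.255.192.0
Wildcard = 255.255.255.255 - subnet mask
255 - 255 = 0
255 - 255 = 0
255 - 192 = 63
255 - 0 = 255
Wildcard: 0.0.63.255


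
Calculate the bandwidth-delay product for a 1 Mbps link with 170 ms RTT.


BDP = bandwidth * RTT
= 1 Mbps * 170 ms
= 1 * 1e6 * 170 / 1000 bits
= 170000 bits
= 21250 bytes
= 20.752 KB
BDP = 170000 bits (21250 bytes)


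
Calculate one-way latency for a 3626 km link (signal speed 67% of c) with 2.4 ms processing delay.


Speed = 0.67 * 3e5 km/s = 201000 km/s
Propagation delay = 3626 / 201000 = 0.018 s = 18.0398 ms
Processing delay = 2.4 ms
Total one-way latency = 20.4398 ms


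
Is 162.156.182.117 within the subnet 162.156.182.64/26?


Subnet network: 162.156.182.64
Test IP AND mask: 162.156.182.64
Yes, 162.156.182.117 is in 162.156.182.64/26


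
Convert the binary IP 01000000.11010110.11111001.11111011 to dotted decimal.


01000000 = 64
11010110 = 214
11111001 = 249
11111011 = 251
IP: 64.214.249.251


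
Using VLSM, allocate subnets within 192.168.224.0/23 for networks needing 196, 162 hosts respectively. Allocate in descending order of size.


196 hosts -> /24 (254 usable): 192.168.224.0/24
162 hosts -> /24 (254 usable): 192.168.225.0/24
Allocation: 192.168.224.0/24 (196 hosts, 254 usable); 192.168.225.0/24 (162 hosts, 254 usable)


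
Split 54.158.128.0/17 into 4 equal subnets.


New prefix = 17 + 2 = 19
Each subnet has 8192 addresses
  54.158.128.0/19
  54.158.160.0/19
  54.158.192.0/19
  54.158.224.0/19
Subnets: 54.158.128.0/19, 54.158.160.0/19, 54.158.192.0/19, 54.158.224.0/19


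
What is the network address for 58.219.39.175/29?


IP:   00111010.11011011.00100111.10101111
Mask: 11111111.11111111.11111111.11111000
AND operation:
Net:  00111010.11011011.00100111.10101000
Network: 58.219.39.168/29


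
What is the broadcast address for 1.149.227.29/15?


Network: 1.148.0.0/15
Host bits = 17
Set all host bits to 1:
Broadcast: 1.149.255.255


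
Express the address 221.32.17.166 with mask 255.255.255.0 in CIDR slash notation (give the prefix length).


Binary: 11111111.11111111.11111111.00000000
Count leading 1s
Prefix: /24


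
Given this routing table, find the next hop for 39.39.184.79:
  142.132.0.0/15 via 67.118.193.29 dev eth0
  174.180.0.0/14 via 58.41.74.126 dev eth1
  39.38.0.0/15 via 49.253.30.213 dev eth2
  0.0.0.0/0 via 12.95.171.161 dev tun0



Longest prefix match for 39.39.184.79:
  /15 142.132.0.0: no
  /14 174.180.0.0: no
  /15 39.38.0.0: MATCH
  /0 0.0.0.0: MATCH
Selected: next-hop 49.253.30.213 via eth2 (matched /15)


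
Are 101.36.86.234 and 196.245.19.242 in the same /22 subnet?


Mask: 255.255.252.0
101.36.86.234 AND mask = 101.36.84.0
196.245.19.242 AND mask = 196.245.16.0
No, different subnets (101.36.84.0 vs 196.245.16.0)


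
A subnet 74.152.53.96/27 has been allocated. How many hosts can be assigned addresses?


Host bits = 32 - 27 = 5
Total addresses = 2^5 = 32
Usable = total - 2 (network and broadcast)
Usable hosts: 30


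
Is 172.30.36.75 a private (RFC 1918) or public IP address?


RFC 1918 private ranges:
  10.0.0.0/8 (10.0.0.0 - 10.255.255.255)
  172.16.0.0/12 (172.16.0.0 - 172.31.255.255)
  192.168.0.0/16 (192.168.0.0 - 192.168.255.255)
Private (in 172.16.0.0/12)


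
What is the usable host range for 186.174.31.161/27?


Network: 186.174.31.160
Broadcast: 186.174.31.191
First usable = network + 1
Last usable = broadcast - 1
Range: 186.174.31.161 to 186.174.31.190


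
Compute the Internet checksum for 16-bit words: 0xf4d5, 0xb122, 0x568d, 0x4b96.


Sum all words (with carry folding):
+ 0xf4d5 = 0xf4d5
+ 0xb122 = 0xa5f8
+ 0x568d = 0xfc85
+ 0x4b96 = 0x481c
One's complement: ~0x481c
Checksum = 0xb7e3


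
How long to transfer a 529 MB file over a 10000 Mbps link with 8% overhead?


Effective throughput = 10000 * (1 - 8/100) = 9200 Mbps
File size in Mb = 529 * 8 = 4232 Mb
Time = 4232 / 9200
Time = 0.46 seconds


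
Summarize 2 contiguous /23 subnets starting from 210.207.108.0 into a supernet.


Original prefix: /23
Number of subnets: 2 = 2^1
New prefix = 23 - 1 = 22
Supernet: 210.207.108.0/22


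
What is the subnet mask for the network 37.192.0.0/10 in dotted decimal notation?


/10 means 10 network bits, 22 host bits
Binary: 11111111110000000000000000000000
Mask: 255.192.0.0


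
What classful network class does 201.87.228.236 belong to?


First octet: 201
Binary: 11001001
110xxxxx -> Class C (192-223)
Class C, default mask 255.255.255.0 (/24)


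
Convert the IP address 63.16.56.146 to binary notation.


63 = 00111111
16 = 00010000
56 = 00111000
146 = 10010010
Binary: 00111111.00010000.00111000.10010010


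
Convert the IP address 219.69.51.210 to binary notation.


219 = 11011011
69 = 01000101
51 = 00110011
210 = 11010010
Binary: 11011011.01000101.00110011.11010010


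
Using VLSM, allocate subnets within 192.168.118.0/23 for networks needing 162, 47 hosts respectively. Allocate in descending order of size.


162 hosts -> /24 (254 usable): 192.168.118.0/24
47 hosts -> /26 (62 usable): 192.168.119.0/26
Allocation: 192.168.118.0/24 (162 hosts, 254 usable); 192.168.119.0/26 (47 hosts, 62 usable)


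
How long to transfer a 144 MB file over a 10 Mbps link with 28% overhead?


Effective throughput = 10 * (1 - 28/100) = 7.2 Mbps
File size in Mb = 144 * 8 = 1152 Mb
Time = 1152 / 7.2
Time = 160.0 seconds


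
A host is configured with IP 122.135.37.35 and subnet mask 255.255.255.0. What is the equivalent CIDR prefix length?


Binary: 11111111.11111111.11111111.00000000
Count leading 1s
Prefix: /24


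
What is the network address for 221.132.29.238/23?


IP:   11011101.10000100.00011101.11101110
Mask: 11111111.11111111.11111110.00000000
AND operation:
Net:  11011101.10000100.00011100.00000000
Network: 221.132.28.0/23


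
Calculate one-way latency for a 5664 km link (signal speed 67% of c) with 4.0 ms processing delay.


Speed = 0.67 * 3e5 km/s = 201000 km/s
Propagation delay = 5664 / 201000 = 0.0282 s = 28.1791 ms
Processing delay = 4.0 ms
Total one-way latency = 32.1791 ms


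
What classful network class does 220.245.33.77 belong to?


First octet: 220
Binary: 11011100
110xxxxx -> Class C (192-223)
Class C, default mask 255.255.255.0 (/24)


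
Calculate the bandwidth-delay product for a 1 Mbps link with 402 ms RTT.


BDP = bandwidth * RTT
= 1 Mbps * 402 ms
= 1 * 1e6 * 402 / 1000 bits
= 402000 bits
= 50250 bytes
= 49.0723 KB
BDP = 402000 bits (50250 bytes)


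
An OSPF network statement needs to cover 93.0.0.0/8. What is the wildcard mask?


Subnet mask: 255.0.0.0
Wildcard = 255.255.255.255 - subnet mask
255 - 255 = 0
255 - 0 = 255
255 - 0 = 255
255 - 0 = 255
Wildcard: 0.255.255.255


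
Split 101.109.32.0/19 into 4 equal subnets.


New prefix = 19 + 2 = 21
Each subnet has 2048 addresses
  101.109.32.0/21
  101.109.40.0/21
  101.109.48.0/21
  101.109.56.0/21
Subnets: 101.109.32.0/21, 101.109.40.0/21, 101.109.48.0/21, 101.109.56.0/21


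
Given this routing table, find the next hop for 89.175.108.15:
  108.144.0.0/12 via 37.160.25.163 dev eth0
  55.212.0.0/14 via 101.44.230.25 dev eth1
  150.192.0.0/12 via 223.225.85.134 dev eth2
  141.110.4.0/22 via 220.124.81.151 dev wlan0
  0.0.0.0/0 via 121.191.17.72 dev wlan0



Longest prefix match for 89.175.108.15:
  /12 108.144.0.0: no
  /14 55.212.0.0: no
  /12 150.192.0.0: no
  /22 141.110.4.0: no
  /0 0.0.0.0: MATCH
Selected: next-hop 121.191.17.72 via wlan0 (matched /0)


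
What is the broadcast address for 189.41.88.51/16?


Network: 189.41.0.0/16
Host bits = 16
Set all host bits to 1:
Broadcast: 189.41.255.255


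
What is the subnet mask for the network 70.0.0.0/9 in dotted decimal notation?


/9 means 9 network bits, 23 host bits
Binary: 11111111100000000000000000000000
Mask: 255.128.0.0


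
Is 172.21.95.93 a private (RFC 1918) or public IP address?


RFC 1918 private ranges:
  10.0.0.0/8 (10.0.0.0 - 10.255.255.255)
  172.16.0.0/12 (172.16.0.0 - 172.31.255.255)
  192.168.0.0/16 (192.168.0.0 - 192.168.255.255)
Private (in 172.16.0.0/12)


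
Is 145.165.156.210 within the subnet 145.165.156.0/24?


Subnet network: 145.165.156.0
Test IP AND mask: 145.165.156.0
Yes, 145.165.156.210 is in 145.165.156.0/24


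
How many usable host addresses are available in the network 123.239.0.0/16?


Host bits = 32 - 16 = 16
Total addresses = 2^16 = 65536
Usable = total - 2 (network and broadcast)
Usable hosts: 65534


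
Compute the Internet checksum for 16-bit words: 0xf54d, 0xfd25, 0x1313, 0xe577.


Sum all words (with carry folding):
+ 0xf54d = 0xf54d
+ 0xfd25 = 0xf273
+ 0x1313 = 0x0587
+ 0xe577 = 0xeafe
One's complement: ~0xeafe
Checksum = 0x1501


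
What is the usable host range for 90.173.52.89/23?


Network: 90.173.52.0
Broadcast: 90.173.53.255
First usable = network + 1
Last usable = broadcast - 1
Range: 90.173.52.1 to 90.173.53.254


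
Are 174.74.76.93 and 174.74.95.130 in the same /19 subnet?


Mask: 255.255.224.0
174.74.76.93 AND mask = 174.74.64.0
174.74.95.130 AND mask = 174.74.64.0
Yes, same subnet (174.74.64.0)


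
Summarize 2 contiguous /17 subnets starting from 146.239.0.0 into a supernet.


Original prefix: /17
Number of subnets: 2 = 2^1
New prefix = 17 - 1 = 16
Supernet: 146.239.0.0/16


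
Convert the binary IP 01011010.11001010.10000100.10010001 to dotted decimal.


01011010 = 90
11001010 = 202
10000100 = 132
10010001 = 145
IP: 90.202.132.145


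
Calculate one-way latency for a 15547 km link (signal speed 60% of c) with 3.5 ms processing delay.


Speed = 0.6 * 3e5 km/s = 180000 km/s
Propagation delay = 15547 / 180000 = 0.0864 s = 86.3722 ms
Processing delay = 3.5 ms
Total one-way latency = 89.8722 ms


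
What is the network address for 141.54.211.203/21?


IP:   10001101.00110110.11010011.11001011
Mask: 11111111.11111111.11111000.00000000
AND operation:
Net:  10001101.00110110.11010000.00000000
Network: 141.54.208.0/21


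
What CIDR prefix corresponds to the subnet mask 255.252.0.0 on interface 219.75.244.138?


Binary: 11111111.11111100.00000000.00000000
Count leading 1s
Prefix: /14


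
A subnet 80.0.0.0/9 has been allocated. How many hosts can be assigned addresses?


Host bits = 32 - 9 = 23
Total addresses = 2^23 = 8388608
Usable = total - 2 (network and broadcast)
Usable hosts: 8388606


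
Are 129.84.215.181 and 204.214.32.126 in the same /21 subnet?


Mask: 255.255.248.0
129.84.215.181 AND mask = 129.84.208.0
204.214.32.126 AND mask = 204.214.32.0
No, different subnets (129.84.208.0 vs 204.214.32.0)


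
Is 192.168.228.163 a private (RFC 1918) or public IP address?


RFC 1918 private ranges:
  10.0.0.0/8 (10.0.0.0 - 10.255.255.255)
  172.16.0.0/12 (172.16.0.0 - 172.31.255.255)
  192.168.0.0/16 (192.168.0.0 - 192.168.255.255)
Private (in 192.168.0.0/16)


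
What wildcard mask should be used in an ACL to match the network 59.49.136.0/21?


Subnet mask: 255.255.248.0
Wildcard = 255.255.255.255 - subnet mask
255 - 255 = 0
255 - 255 = 0
255 - 248 = 7
255 - 0 = 255
Wildcard: 0.0.7.255


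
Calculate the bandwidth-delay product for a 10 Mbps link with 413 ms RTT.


BDP = bandwidth * RTT
= 10 Mbps * 413 ms
= 10 * 1e6 * 413 / 1000 bits
= 4130000 bits
= 516250 bytes
= 504.1504 KB
BDP = 4130000 bits (516250 bytes)


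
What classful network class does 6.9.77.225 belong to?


First octet: 6
Binary: 00000110
0xxxxxxx -> Class A (1-126)
Class A, default mask 255.0.0.0 (/8)


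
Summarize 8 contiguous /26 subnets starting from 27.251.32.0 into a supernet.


Original prefix: /26
Number of subnets: 8 = 2^3
New prefix = 26 - 3 = 23
Supernet: 27.251.32.0/23


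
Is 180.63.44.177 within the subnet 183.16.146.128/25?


Subnet network: 183.16.146.128
Test IP AND mask: 180.63.44.128
No, 180.63.44.177 is not in 183.16.146.128/25


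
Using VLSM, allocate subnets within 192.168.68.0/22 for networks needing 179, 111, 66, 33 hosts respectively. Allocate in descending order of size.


179 hosts -> /24 (254 usable): 192.168.68.0/24
111 hosts -> /25 (126 usable): 192.168.69.0/25
66 hosts -> /25 (126 usable): 192.168.69.128/25
33 hosts -> /26 (62 usable): 192.168.70.0/26
Allocation: 192.168.68.0/24 (179 hosts, 254 usable); 192.168.69.0/25 (111 hosts, 126 usable); 192.168.69.128/25 (66 hosts, 126 usable); 192.168.70.0/26 (33 hosts, 62 usable)


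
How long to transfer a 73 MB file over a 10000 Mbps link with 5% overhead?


Effective throughput = 10000 * (1 - 5/100) = 9500 Mbps
File size in Mb = 73 * 8 = 584 Mb
Time = 584 / 9500
Time = 0.0615 seconds


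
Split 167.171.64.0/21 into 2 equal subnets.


New prefix = 21 + 1 = 22
Each subnet has 1024 addresses
  167.171.64.0/22
  167.171.68.0/22
Subnets: 167.171.64.0/22, 167.171.68.0/22


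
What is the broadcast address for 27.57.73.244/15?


Network: 27.56.0.0/15
Host bits = 17
Set all host bits to 1:
Broadcast: 27.57.255.255


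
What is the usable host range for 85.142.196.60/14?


Network: 85.140.0.0
Broadcast: 85.143.255.255
First usable = network + 1
Last usable = broadcast - 1
Range: 85.140.0.1 to 85.143.255.254


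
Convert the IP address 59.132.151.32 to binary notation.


59 = 00111011
132 = 10000100
151 = 10010111
32 = 00100000
Binary: 00111011.10000100.10010111.00100000


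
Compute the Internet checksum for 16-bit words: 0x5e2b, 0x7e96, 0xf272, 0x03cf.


Sum all words (with carry folding):
+ 0x5e2b = 0x5e2b
+ 0x7e96 = 0xdcc1
+ 0xf272 = 0xcf34
+ 0x03cf = 0xd303
One's complement: ~0xd303
Checksum = 0x2cfc


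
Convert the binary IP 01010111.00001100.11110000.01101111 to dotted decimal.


01010111 = 87
00001100 = 12
11110000 = 240
01101111 = 111
IP: 87.12.240.111


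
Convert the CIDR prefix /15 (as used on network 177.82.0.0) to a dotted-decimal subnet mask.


/15 means 15 network bits, 17 host bits
Binary: 11111111111111100000000000000000
Mask: 255.254.0.0


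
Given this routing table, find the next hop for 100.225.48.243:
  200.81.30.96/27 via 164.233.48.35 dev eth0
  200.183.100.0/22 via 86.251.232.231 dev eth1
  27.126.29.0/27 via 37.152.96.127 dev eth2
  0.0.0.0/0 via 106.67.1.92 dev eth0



Longest prefix match for 100.225.48.243:
  /27 200.81.30.96: no
  /22 200.183.100.0: no
  /27 27.126.29.0: no
  /0 0.0.0.0: MATCH
Selected: next-hop 106.67.1.92 via eth0 (matched /0)


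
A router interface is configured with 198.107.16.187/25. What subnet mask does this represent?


/25 means 25 network bits, 7 host bits
Binary: 11111111111111111111111110000000
Mask: 255.255.255.128


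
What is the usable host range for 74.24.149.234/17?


Network: 74.24.128.0
Broadcast: 74.24.255.255
First usable = network + 1
Last usable = broadcast - 1
Range: 74.24.128.1 to 74.24.255.254


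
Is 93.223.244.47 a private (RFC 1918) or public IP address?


RFC 1918 private ranges:
  10.0.0.0/8 (10.0.0.0 - 10.255.255.255)
  172.16.0.0/12 (172.16.0.0 - 172.31.255.255)
  192.168.0.0/16 (192.168.0.0 - 192.168.255.255)
Public (not in any RFC 1918 range)


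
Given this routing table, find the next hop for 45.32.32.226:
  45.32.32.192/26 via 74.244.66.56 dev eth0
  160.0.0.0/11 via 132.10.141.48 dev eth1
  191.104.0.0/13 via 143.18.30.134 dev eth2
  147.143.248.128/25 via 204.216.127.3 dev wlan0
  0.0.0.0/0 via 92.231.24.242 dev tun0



Longest prefix match for 45.32.32.226:
  /26 45.32.32.192: MATCH
  /11 160.0.0.0: no
  /13 191.104.0.0: no
  /25 147.143.248.128: no
  /0 0.0.0.0: MATCH
Selected: next-hop 74.244.66.56 via eth0 (matched /26)


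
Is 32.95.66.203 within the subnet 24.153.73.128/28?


Subnet network: 24.153.73.128
Test IP AND mask: 32.95.66.192
No, 32.95.66.203 is not in 24.153.73.128/28


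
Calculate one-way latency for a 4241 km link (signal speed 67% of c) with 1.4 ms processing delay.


Speed = 0.67 * 3e5 km/s = 201000 km/s
Propagation delay = 4241 / 201000 = 0.0211 s = 21.0995 ms
Processing delay = 1.4 ms
Total one-way latency = 22.4995 ms


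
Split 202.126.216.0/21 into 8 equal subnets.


New prefix = 21 + 3 = 24
Each subnet has 256 addresses
  202.126.216.0/24
  202.126.217.0/24
  202.126.218.0/24
  202.126.219.0/24
  202.126.220.0/24
  202.126.221.0/24
  202.126.222.0/24
  202.126.223.0/24
Subnets: 202.126.216.0/24, 202.126.217.0/24, 202.126.218.0/24, 202.126.219.0/24, 202.126.220.0/24, 202.126.221.0/24, 202.126.222.0/24, 202.126.223.0/24


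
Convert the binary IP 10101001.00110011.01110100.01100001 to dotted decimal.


10101001 = 169
00110011 = 51
01110100 = 116
01100001 = 97
IP: 169.51.116.97


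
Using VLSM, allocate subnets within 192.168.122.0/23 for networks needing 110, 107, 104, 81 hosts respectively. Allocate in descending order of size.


110 hosts -> /25 (126 usable): 192.168.122.0/25
107 hosts -> /25 (126 usable): 192.168.122.128/25
104 hosts -> /25 (126 usable): 192.168.123.0/25
81 hosts -> /25 (126 usable): 192.168.123.128/25
Allocation: 192.168.122.0/25 (110 hosts, 126 usable); 192.168.122.128/25 (107 hosts, 126 usable); 192.168.123.0/25 (104 hosts, 126 usable); 192.168.123.128/25 (81 hosts, 126 usable)


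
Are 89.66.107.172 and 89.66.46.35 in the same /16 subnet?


Mask: 255.255.0.0
89.66.107.172 AND mask = 89.66.0.0
89.66.46.35 AND mask = 89.66.0.0
Yes, same subnet (89.66.0.0)


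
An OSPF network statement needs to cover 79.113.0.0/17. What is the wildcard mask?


Subnet mask: 255.255.128.0
Wildcard = 255.255.255.255 - subnet mask
255 - 255 = 0
255 - 255 = 0
255 - 128 = 127
255 - 0 = 255
Wildcard: 0.0.127.255


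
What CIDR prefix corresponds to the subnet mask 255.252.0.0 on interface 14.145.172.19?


Binary: 11111111.11111100.00000000.00000000
Count leading 1s
Prefix: /14


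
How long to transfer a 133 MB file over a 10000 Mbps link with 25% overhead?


Effective throughput = 10000 * (1 - 25/100) = 7500 Mbps
File size in Mb = 133 * 8 = 1064 Mb
Time = 1064 / 7500
Time = 0.1419 seconds


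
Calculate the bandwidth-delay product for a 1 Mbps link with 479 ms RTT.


BDP = bandwidth * RTT
= 1 Mbps * 479 ms
= 1 * 1e6 * 479 / 1000 bits
= 479000 bits
= 59875 bytes
= 58.4717 KB
BDP = 479000 bits (59875 bytes)


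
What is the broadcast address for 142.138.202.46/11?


Network: 142.128.0.0/11
Host bits = 21
Set all host bits to 1:
Broadcast: 142.159.255.255


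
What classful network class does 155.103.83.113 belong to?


First octet: 155
Binary: 10011011
10xxxxxx -> Class B (128-191)
Class B, default mask 255.255.0.0 (/16)


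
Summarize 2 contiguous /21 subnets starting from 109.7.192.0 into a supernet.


Original prefix: /21
Number of subnets: 2 = 2^1
New prefix = 21 - 1 = 20
Supernet: 109.7.192.0/20


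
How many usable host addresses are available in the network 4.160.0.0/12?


Host bits = 32 - 12 = 20
Total addresses = 2^20 = 1048576
Usable = total - 2 (network and broadcast)
Usable hosts: 1048574


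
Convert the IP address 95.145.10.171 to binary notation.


95 = 01011111
145 = 10010001
10 = 00001010
171 = 10101011
Binary: 01011111.10010001.00001010.10101011


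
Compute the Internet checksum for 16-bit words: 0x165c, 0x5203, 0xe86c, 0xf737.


Sum all words (with carry folding):
+ 0x165c = 0x165c
+ 0x5203 = 0x685f
+ 0xe86c = 0x50cc
+ 0xf737 = 0x4804
One's complement: ~0x4804
Checksum = 0xb7fb


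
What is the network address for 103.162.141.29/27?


IP:   01100111.10100010.10001101.00011101
Mask: 11111111.11111111.11111111.11100000
AND operation:
Net:  01100111.10100010.10001101.00000000
Network: 103.162.141.0/27


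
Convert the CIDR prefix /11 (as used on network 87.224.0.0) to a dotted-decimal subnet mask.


/11 means 11 network bits, 21 host bits
Binary: 11111111111000000000000000000000
Mask: 255.224.0.0


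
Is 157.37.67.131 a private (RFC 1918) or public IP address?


RFC 1918 private ranges:
  10.0.0.0/8 (10.0.0.0 - 10.255.255.255)
  172.16.0.0/12 (172.16.0.0 - 172.31.255.255)
  192.168.0.0/16 (192.168.0.0 - 192.168.255.255)
Public (not in any RFC 1918 range)


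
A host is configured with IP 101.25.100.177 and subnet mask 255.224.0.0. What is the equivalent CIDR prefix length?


Binary: 11111111.11100000.00000000.00000000
Count leading 1s
Prefix: /11


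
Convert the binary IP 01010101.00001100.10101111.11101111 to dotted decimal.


01010101 = 85
00001100 = 12
10101111 = 175
11101111 = 239
IP: 85.12.175.239


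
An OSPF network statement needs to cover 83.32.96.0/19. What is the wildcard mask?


Subnet mask: 255.255.224.0
Wildcard = 255.255.255.255 - subnet mask
255 - 255 = 0
255 - 255 = 0
255 - 224 = 31
255 - 0 = 255
Wildcard: 0.0.31.255


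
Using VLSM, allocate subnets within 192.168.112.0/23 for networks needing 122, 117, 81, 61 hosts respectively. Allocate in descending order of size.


122 hosts -> /25 (126 usable): 192.168.112.0/25
117 hosts -> /25 (126 usable): 192.168.112.128/25
81 hosts -> /25 (126 usable): 192.168.113.0/25
61 hosts -> /26 (62 usable): 192.168.113.128/26
Allocation: 192.168.112.0/25 (122 hosts, 126 usable); 192.168.112.128/25 (117 hosts, 126 usable); 192.168.113.0/25 (81 hosts, 126 usable); 192.168.113.128/26 (61 hosts, 62 usable)


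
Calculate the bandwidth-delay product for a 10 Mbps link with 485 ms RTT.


BDP = bandwidth * RTT
= 10 Mbps * 485 ms
= 10 * 1e6 * 485 / 1000 bits
= 4850000 bits
= 606250 bytes
= 592.041 KB
BDP = 4850000 bits (606250 bytes)
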